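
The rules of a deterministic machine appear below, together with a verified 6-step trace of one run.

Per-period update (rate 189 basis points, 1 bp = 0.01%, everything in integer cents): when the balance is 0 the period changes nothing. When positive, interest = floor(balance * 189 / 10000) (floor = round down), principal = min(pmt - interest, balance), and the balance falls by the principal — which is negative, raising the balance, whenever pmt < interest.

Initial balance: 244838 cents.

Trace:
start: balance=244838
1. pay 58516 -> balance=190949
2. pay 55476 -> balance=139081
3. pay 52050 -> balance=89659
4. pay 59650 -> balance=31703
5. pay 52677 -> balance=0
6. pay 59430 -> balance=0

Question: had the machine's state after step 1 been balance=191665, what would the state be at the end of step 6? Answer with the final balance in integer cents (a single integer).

0

state after step 1 := balance=191665
2. pay 55476 -> balance=139811
3. pay 52050 -> balance=90403
4. pay 59650 -> balance=32461
5. pay 52677 -> balance=0
6. pay 59430 -> balance=0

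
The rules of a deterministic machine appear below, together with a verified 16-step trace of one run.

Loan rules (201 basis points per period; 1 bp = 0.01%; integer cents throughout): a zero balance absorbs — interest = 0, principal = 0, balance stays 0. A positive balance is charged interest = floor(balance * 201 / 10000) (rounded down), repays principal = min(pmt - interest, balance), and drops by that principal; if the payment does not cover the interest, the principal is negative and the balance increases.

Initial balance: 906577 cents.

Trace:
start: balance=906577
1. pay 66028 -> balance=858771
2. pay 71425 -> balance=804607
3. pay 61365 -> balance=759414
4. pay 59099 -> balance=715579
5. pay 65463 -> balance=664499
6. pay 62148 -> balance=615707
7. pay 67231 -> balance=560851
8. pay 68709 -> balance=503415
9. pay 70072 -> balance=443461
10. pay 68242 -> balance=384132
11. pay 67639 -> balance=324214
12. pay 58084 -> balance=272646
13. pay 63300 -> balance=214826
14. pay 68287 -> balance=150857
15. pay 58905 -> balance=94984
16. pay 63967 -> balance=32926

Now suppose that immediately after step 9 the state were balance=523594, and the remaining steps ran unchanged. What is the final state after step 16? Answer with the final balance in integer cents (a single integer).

125036

state after step 9 := balance=523594
10. pay 68242 -> balance=465876
11. pay 67639 -> balance=407601
12. pay 58084 -> balance=357709
13. pay 63300 -> balance=301598
14. pay 68287 -> balance=239373
15. pay 58905 -> balance=185279
16. pay 63967 -> balance=125036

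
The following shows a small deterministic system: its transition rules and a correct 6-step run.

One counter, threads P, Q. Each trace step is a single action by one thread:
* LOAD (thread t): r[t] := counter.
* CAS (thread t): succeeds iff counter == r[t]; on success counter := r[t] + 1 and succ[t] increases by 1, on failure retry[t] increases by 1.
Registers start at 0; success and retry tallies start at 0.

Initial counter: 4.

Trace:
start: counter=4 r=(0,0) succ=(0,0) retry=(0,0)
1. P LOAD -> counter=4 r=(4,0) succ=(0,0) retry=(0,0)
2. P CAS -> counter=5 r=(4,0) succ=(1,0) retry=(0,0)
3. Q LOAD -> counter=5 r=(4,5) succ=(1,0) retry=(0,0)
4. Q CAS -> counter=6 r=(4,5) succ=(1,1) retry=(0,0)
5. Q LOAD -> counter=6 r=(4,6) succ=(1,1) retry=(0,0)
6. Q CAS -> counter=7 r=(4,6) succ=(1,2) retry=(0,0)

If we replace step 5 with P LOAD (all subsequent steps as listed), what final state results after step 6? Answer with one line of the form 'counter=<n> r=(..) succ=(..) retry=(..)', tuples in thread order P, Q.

counter=6 r=(6,5) succ=(1,1) retry=(0,1)

(re-executing from step 5 with the substitution; state before step 5: counter=6 r=(4,5) succ=(1,1) retry=(0,0))
5. P LOAD -> counter=6 r=(6,5) succ=(1,1) retry=(0,0)
6. Q CAS -> counter=6 r=(6,5) succ=(1,1) retry=(0,1)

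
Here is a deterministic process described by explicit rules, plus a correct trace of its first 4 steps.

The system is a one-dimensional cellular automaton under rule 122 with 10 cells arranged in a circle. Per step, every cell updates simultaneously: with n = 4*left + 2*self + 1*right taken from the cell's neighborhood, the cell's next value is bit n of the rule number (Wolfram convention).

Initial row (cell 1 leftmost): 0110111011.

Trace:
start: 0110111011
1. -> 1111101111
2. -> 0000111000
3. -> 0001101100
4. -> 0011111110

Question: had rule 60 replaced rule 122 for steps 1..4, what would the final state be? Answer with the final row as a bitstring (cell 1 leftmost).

1101100000

(re-executing steps 1..4 under rule 60; state before step 1: 0110111011)
1. -> 1101100110
2. -> 1011010101
3. -> 0110111111
4. -> 1101100000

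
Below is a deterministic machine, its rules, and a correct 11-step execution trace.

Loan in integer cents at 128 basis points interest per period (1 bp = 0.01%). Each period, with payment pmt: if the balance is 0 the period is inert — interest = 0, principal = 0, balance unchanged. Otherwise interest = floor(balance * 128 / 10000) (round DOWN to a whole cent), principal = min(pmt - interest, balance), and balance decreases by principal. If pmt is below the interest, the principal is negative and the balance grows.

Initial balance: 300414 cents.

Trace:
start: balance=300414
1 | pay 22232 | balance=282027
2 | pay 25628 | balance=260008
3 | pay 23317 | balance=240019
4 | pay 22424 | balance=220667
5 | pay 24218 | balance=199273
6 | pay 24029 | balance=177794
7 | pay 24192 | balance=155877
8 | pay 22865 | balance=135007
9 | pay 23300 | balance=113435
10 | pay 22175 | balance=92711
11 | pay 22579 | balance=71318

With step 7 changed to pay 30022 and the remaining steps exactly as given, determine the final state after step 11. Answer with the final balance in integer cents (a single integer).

(re-executing from step 7 with the substitution; state before step 7: balance=177794)
7 | pay 30022 | balance=150047
8 | pay 22865 | balance=129102
9 | pay 23300 | balance=107454
10 | pay 22175 | balance=86654
11 | pay 22579 | balance=65184

65184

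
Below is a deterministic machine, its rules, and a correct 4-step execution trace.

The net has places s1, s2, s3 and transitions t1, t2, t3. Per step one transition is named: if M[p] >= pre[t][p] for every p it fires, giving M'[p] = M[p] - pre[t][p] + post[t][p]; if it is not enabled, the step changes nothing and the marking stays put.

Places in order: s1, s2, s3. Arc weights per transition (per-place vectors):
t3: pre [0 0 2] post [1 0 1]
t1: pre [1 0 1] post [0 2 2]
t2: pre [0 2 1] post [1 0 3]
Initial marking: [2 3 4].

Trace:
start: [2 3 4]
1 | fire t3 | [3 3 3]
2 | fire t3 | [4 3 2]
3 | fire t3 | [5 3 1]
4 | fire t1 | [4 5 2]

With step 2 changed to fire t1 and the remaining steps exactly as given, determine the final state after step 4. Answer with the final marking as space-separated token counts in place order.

2 7 4

(re-executing from step 2 with the substitution; state before step 2: [3 3 3])
2 | fire t1 | [2 5 4]
3 | fire t3 | [3 5 3]
4 | fire t1 | [2 7 4]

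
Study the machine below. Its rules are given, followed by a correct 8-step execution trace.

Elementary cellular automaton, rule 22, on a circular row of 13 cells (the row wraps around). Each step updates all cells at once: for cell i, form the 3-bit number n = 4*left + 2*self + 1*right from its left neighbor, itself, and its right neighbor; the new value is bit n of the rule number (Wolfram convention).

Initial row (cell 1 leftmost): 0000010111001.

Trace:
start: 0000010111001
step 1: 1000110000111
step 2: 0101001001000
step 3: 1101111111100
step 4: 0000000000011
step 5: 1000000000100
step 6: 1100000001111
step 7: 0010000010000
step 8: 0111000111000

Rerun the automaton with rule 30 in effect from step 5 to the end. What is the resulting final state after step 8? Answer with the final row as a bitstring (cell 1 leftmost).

(re-executing steps 5..8 under rule 30; state before step 5: 0000000000011)
step 5: 1000000000110
step 6: 1100000001100
step 7: 1010000011011
step 8: 0011000110010

0011000110010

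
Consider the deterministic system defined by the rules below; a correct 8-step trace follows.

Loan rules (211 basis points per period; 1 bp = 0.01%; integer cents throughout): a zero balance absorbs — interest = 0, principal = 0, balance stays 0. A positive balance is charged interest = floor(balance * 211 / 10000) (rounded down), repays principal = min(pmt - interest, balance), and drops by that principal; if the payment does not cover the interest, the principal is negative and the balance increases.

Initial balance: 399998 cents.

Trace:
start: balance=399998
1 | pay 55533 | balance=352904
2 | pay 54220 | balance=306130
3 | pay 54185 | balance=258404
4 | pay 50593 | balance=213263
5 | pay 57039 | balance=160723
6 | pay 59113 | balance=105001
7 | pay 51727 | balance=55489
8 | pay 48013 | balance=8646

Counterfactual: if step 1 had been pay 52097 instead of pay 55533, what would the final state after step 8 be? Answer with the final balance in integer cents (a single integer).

(re-executing from step 1 with the substitution; state before step 1: balance=399998)
1 | pay 52097 | balance=356340
2 | pay 54220 | balance=309638
3 | pay 54185 | balance=261986
4 | pay 50593 | balance=216920
5 | pay 57039 | balance=164458
6 | pay 59113 | balance=108815
7 | pay 51727 | balance=59383
8 | pay 48013 | balance=12622

12622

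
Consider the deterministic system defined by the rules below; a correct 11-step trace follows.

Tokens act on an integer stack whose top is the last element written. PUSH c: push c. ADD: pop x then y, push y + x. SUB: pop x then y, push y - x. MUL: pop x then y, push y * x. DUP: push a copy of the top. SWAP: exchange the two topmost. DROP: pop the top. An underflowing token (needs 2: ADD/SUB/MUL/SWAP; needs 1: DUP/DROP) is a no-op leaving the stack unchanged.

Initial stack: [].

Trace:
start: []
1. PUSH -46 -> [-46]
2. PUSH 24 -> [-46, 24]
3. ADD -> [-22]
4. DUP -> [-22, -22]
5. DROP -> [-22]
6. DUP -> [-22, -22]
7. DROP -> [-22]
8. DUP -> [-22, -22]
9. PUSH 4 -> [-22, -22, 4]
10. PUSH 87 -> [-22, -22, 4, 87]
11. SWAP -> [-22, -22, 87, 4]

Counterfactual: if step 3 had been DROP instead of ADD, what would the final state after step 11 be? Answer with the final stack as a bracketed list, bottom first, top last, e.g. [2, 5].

[-46, -46, 87, 4]

(re-executing from step 3 with the substitution; state before step 3: [-46, 24])
3. DROP -> [-46]
4. DUP -> [-46, -46]
5. DROP -> [-46]
6. DUP -> [-46, -46]
7. DROP -> [-46]
8. DUP -> [-46, -46]
9. PUSH 4 -> [-46, -46, 4]
10. PUSH 87 -> [-46, -46, 4, 87]
11. SWAP -> [-46, -46, 87, 4]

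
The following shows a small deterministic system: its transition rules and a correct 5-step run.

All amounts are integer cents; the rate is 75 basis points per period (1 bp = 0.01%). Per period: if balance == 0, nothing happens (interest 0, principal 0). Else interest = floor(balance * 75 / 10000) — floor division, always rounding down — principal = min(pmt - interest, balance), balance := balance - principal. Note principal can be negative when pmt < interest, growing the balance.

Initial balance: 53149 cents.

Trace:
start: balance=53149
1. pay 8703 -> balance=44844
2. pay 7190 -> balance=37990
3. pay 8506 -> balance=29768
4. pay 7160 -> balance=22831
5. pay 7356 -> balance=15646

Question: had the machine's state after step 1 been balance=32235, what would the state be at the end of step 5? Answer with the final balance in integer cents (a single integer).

2654

state after step 1 := balance=32235
2. pay 7190 -> balance=25286
3. pay 8506 -> balance=16969
4. pay 7160 -> balance=9936
5. pay 7356 -> balance=2654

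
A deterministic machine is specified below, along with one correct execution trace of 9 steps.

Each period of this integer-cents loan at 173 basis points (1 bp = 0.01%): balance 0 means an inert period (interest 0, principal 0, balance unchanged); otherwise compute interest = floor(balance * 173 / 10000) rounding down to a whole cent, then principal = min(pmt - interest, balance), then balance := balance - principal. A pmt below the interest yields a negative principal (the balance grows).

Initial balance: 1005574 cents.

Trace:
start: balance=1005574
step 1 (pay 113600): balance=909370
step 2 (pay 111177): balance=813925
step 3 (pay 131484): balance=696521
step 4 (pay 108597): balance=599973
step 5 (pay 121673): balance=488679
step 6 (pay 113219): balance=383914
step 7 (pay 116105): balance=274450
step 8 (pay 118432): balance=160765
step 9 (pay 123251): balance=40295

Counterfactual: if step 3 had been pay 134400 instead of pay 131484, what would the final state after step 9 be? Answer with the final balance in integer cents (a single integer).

(re-executing from step 3 with the substitution; state before step 3: balance=813925)
step 3 (pay 134400): balance=693605
step 4 (pay 108597): balance=597007
step 5 (pay 121673): balance=485662
step 6 (pay 113219): balance=380844
step 7 (pay 116105): balance=271327
step 8 (pay 118432): balance=157588
step 9 (pay 123251): balance=37063

37063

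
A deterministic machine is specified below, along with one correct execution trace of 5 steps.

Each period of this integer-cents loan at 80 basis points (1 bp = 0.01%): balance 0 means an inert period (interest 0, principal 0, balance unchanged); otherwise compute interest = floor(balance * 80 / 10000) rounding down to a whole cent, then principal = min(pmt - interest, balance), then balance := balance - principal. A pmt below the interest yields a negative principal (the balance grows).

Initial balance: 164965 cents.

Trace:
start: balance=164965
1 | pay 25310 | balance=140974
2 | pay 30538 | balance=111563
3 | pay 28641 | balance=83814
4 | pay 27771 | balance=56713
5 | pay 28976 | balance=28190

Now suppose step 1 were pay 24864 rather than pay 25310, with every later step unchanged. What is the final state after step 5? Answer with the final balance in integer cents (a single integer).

28652

(re-executing from step 1 with the substitution; state before step 1: balance=164965)
1 | pay 24864 | balance=141420
2 | pay 30538 | balance=112013
3 | pay 28641 | balance=84268
4 | pay 27771 | balance=57171
5 | pay 28976 | balance=28652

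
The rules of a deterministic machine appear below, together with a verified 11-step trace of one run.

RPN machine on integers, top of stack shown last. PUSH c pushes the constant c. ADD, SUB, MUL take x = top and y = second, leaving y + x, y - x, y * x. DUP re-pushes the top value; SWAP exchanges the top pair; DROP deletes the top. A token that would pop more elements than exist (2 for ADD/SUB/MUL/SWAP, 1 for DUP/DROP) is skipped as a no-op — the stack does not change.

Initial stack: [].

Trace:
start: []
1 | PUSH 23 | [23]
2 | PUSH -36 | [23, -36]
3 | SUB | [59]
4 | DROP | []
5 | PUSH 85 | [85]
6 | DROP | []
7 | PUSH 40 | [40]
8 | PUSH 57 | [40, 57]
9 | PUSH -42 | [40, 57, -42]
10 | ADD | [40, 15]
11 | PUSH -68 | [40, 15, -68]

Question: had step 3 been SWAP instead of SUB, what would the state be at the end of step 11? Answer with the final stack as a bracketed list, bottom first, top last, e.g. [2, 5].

(re-executing from step 3 with the substitution; state before step 3: [23, -36])
3 | SWAP | [-36, 23]
4 | DROP | [-36]
5 | PUSH 85 | [-36, 85]
6 | DROP | [-36]
7 | PUSH 40 | [-36, 40]
8 | PUSH 57 | [-36, 40, 57]
9 | PUSH -42 | [-36, 40, 57, -42]
10 | ADD | [-36, 40, 15]
11 | PUSH -68 | [-36, 40, 15, -68]

[-36, 40, 15, -68]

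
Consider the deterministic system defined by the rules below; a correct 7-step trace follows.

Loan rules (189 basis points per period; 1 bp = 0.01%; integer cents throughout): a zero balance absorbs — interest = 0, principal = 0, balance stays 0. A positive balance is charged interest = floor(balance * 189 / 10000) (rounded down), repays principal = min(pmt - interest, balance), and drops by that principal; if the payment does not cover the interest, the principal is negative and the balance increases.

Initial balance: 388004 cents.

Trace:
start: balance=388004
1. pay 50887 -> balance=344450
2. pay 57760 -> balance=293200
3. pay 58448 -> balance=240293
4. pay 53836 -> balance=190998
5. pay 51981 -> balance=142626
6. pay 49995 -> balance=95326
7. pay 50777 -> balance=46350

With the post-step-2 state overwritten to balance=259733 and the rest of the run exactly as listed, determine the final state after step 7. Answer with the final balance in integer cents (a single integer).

state after step 2 := balance=259733
3. pay 58448 -> balance=206193
4. pay 53836 -> balance=156254
5. pay 51981 -> balance=107226
6. pay 49995 -> balance=59257
7. pay 50777 -> balance=9599

9599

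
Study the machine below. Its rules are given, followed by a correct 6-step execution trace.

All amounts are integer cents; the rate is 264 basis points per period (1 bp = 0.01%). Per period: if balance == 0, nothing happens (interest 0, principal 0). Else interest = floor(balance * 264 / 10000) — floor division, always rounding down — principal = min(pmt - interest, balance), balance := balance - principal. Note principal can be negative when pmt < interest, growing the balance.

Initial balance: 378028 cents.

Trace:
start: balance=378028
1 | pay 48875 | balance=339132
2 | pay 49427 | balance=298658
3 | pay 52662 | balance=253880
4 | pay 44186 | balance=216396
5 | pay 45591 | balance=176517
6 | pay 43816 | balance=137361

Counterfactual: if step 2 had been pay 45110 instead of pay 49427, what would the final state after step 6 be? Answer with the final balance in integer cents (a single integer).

(re-executing from step 2 with the substitution; state before step 2: balance=339132)
2 | pay 45110 | balance=302975
3 | pay 52662 | balance=258311
4 | pay 44186 | balance=220944
5 | pay 45591 | balance=181185
6 | pay 43816 | balance=142152

142152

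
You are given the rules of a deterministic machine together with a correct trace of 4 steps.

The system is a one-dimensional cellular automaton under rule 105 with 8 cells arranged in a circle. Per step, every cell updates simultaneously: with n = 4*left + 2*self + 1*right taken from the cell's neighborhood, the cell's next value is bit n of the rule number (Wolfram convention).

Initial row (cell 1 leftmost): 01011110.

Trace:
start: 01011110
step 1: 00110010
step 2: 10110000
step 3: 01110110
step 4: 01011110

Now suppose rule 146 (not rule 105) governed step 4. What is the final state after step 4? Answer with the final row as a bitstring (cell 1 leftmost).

(re-executing step 4 under rule 146; state before step 4: 01110110)
step 4: 10100001

10100001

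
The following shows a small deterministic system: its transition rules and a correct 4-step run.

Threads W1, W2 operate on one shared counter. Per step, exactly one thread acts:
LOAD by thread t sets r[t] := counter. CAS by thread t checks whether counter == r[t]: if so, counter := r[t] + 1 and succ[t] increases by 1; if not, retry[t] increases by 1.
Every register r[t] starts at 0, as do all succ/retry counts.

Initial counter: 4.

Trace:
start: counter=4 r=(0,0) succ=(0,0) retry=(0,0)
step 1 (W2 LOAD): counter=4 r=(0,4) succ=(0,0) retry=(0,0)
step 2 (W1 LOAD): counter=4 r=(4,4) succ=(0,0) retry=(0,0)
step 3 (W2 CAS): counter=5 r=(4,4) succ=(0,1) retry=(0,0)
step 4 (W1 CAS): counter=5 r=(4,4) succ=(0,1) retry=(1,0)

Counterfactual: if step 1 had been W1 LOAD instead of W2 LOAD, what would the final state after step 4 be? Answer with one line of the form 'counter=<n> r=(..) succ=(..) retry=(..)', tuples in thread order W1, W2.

counter=5 r=(4,0) succ=(1,0) retry=(0,1)

(re-executing from step 1 with the substitution; state before step 1: counter=4 r=(0,0) succ=(0,0) retry=(0,0))
step 1 (W1 LOAD): counter=4 r=(4,0) succ=(0,0) retry=(0,0)
step 2 (W1 LOAD): counter=4 r=(4,0) succ=(0,0) retry=(0,0)
step 3 (W2 CAS): counter=4 r=(4,0) succ=(0,0) retry=(0,1)
step 4 (W1 CAS): counter=5 r=(4,0) succ=(1,0) retry=(0,1)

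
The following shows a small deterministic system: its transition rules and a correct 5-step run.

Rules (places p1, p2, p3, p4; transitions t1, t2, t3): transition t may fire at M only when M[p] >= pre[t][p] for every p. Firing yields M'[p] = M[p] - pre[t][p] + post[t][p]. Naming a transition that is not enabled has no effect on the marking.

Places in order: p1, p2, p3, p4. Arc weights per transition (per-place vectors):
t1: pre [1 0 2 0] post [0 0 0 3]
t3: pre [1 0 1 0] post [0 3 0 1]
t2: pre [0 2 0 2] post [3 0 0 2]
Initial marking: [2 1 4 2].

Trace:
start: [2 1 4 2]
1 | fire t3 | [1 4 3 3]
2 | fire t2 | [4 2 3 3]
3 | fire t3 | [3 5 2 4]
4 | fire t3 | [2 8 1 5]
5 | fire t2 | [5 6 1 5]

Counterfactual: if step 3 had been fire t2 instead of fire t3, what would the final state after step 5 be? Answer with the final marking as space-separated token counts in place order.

9 1 2 4

(re-executing from step 3 with the substitution; state before step 3: [4 2 3 3])
3 | fire t2 | [7 0 3 3]
4 | fire t3 | [6 3 2 4]
5 | fire t2 | [9 1 2 4]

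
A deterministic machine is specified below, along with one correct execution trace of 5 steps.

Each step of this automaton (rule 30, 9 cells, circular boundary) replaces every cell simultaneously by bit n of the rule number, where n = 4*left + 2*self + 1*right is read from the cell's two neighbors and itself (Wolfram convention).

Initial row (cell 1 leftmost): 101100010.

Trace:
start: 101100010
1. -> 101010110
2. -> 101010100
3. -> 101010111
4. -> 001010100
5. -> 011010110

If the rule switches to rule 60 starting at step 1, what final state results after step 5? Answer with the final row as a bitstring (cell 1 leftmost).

110101110

(re-executing steps 1..5 under rule 60; state before step 1: 101100010)
1. -> 111010011
2. -> 000111010
3. -> 000100111
4. -> 100110100
5. -> 110101110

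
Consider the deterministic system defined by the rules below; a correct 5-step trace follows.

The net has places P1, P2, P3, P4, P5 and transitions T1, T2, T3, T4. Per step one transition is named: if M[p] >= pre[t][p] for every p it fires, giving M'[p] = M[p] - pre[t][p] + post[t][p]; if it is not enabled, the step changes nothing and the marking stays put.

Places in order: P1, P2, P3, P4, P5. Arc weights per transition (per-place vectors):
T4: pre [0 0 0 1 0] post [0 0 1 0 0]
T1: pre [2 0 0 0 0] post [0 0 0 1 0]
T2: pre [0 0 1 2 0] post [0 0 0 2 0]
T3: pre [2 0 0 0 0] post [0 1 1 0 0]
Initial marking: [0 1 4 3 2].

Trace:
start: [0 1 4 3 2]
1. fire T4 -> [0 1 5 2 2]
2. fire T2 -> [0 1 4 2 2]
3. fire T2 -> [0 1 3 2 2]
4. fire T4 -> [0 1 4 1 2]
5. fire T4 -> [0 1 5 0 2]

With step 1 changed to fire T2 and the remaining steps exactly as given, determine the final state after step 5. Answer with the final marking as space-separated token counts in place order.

0 1 3 1 2

(re-executing from step 1 with the substitution; state before step 1: [0 1 4 3 2])
1. fire T2 -> [0 1 3 3 2]
2. fire T2 -> [0 1 2 3 2]
3. fire T2 -> [0 1 1 3 2]
4. fire T4 -> [0 1 2 2 2]
5. fire T4 -> [0 1 3 1 2]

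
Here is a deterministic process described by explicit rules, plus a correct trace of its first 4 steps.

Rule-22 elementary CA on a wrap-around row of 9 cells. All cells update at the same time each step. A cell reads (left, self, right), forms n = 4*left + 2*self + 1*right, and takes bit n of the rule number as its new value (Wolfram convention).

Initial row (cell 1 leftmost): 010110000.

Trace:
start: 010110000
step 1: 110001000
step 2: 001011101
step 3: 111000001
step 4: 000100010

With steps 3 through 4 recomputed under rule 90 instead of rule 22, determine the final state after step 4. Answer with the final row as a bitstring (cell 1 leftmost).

(re-executing steps 3..4 under rule 90; state before step 3: 001011101)
step 3: 110010100
step 4: 111100011

111100011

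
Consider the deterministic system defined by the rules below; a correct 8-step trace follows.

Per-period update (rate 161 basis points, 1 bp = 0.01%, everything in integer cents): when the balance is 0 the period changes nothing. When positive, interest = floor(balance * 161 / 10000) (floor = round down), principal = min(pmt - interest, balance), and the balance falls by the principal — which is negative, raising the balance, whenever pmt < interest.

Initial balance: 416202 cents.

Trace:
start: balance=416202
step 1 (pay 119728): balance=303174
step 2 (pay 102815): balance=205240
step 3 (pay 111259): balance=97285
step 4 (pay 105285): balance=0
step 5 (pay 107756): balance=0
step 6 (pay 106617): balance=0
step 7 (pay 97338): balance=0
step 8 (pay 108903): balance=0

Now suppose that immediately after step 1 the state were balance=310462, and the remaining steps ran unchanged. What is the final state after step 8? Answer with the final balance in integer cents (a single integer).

0

state after step 1 := balance=310462
step 2 (pay 102815): balance=212645
step 3 (pay 111259): balance=104809
step 4 (pay 105285): balance=1211
step 5 (pay 107756): balance=0
step 6 (pay 106617): balance=0
step 7 (pay 97338): balance=0
step 8 (pay 108903): balance=0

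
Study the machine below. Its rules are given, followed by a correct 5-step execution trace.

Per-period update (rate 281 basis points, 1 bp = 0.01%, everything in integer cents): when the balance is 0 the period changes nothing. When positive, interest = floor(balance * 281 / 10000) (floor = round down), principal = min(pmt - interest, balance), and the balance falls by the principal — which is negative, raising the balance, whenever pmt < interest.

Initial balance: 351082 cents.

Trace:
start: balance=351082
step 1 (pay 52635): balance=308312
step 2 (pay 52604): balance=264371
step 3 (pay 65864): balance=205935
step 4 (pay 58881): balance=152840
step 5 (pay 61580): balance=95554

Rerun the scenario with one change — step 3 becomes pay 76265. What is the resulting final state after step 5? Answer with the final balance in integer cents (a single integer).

(re-executing from step 3 with the substitution; state before step 3: balance=264371)
step 3 (pay 76265): balance=195534
step 4 (pay 58881): balance=142147
step 5 (pay 61580): balance=84561

84561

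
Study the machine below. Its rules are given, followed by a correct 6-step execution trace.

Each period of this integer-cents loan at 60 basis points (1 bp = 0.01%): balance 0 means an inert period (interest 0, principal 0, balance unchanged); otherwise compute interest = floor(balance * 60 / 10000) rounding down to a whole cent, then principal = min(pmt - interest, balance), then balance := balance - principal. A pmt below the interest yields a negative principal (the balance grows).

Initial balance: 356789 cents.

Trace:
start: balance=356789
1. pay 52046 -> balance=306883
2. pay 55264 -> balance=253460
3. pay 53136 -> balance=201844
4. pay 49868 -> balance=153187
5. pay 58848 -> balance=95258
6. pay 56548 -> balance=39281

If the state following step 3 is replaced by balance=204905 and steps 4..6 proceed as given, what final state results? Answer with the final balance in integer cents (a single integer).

state after step 3 := balance=204905
4. pay 49868 -> balance=156266
5. pay 58848 -> balance=98355
6. pay 56548 -> balance=42397

42397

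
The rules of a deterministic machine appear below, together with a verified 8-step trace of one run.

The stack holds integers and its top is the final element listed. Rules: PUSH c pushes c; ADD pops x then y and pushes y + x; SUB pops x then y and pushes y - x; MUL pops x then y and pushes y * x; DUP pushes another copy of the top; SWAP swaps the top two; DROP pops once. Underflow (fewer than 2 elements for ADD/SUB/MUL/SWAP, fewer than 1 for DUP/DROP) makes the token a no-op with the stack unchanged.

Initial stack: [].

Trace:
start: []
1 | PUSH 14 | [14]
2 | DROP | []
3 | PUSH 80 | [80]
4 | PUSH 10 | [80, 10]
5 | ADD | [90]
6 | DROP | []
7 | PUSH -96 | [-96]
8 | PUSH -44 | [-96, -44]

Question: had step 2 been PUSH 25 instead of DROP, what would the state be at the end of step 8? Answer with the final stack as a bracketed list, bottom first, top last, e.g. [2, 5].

(re-executing from step 2 with the substitution; state before step 2: [14])
2 | PUSH 25 | [14, 25]
3 | PUSH 80 | [14, 25, 80]
4 | PUSH 10 | [14, 25, 80, 10]
5 | ADD | [14, 25, 90]
6 | DROP | [14, 25]
7 | PUSH -96 | [14, 25, -96]
8 | PUSH -44 | [14, 25, -96, -44]

[14, 25, -96, -44]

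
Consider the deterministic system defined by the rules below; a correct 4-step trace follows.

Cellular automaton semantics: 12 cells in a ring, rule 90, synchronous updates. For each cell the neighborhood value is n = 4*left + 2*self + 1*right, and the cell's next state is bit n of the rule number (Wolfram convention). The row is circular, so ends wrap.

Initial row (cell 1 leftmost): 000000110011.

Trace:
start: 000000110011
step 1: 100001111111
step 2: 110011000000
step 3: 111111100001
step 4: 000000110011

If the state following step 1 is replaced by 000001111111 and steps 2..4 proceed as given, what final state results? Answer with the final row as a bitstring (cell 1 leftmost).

010100110110

state after step 1 := 000001111111
step 2: 100011000001
step 3: 110111100011
step 4: 010100110110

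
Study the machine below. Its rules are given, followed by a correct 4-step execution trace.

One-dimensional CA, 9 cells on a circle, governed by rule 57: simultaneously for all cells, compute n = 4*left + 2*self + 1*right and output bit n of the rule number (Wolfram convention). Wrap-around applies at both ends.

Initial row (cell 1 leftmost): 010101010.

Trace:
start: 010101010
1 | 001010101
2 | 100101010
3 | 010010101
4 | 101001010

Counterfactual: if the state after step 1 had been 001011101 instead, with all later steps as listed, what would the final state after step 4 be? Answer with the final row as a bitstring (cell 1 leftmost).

101010100

state after step 1 := 001011101
2 | 100110010
3 | 010101001
4 | 101010100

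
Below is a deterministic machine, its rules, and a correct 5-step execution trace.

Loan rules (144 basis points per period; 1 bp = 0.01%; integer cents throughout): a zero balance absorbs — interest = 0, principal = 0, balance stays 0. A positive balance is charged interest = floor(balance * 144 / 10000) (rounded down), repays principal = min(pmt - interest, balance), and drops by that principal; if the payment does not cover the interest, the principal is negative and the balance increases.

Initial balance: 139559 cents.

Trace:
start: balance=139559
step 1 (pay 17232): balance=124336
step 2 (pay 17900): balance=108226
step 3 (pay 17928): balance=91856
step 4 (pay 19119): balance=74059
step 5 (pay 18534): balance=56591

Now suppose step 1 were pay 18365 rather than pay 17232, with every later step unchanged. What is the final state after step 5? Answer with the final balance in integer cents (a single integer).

55391

(re-executing from step 1 with the substitution; state before step 1: balance=139559)
step 1 (pay 18365): balance=123203
step 2 (pay 17900): balance=107077
step 3 (pay 17928): balance=90690
step 4 (pay 19119): balance=72876
step 5 (pay 18534): balance=55391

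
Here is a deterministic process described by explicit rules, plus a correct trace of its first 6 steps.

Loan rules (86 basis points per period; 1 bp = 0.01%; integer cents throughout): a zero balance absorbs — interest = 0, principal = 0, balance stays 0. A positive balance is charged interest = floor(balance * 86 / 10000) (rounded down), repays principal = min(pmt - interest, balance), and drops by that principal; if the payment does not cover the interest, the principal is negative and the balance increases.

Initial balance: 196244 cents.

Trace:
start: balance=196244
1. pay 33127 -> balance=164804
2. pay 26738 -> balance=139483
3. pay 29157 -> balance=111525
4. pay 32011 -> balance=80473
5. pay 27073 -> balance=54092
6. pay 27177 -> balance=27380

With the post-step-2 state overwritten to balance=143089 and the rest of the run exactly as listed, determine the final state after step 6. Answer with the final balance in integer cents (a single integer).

state after step 2 := balance=143089
3. pay 29157 -> balance=115162
4. pay 32011 -> balance=84141
5. pay 27073 -> balance=57791
6. pay 27177 -> balance=31111

31111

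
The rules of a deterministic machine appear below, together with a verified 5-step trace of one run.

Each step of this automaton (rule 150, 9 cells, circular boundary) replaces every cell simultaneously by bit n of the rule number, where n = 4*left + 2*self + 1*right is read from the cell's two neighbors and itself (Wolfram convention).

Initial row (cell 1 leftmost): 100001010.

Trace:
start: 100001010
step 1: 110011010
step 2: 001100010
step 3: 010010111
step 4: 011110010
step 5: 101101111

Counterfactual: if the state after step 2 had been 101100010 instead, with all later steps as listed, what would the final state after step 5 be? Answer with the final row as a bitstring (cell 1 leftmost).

state after step 2 := 101100010
step 3: 100010110
step 4: 110110000
step 5: 000001001

000001001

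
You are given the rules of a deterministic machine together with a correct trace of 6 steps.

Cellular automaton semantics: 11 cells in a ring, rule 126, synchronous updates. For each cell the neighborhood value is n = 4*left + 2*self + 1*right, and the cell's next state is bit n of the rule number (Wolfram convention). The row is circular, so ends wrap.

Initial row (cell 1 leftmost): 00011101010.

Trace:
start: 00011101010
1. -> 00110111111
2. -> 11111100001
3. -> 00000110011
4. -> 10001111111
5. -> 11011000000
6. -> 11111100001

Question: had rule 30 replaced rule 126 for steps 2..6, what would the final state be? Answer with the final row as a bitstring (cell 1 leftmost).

11111010011

(re-executing steps 2..6 under rule 30; state before step 2: 00110111111)
2. -> 11100100000
3. -> 10011110001
4. -> 01110001011
5. -> 01001011010
6. -> 11111010011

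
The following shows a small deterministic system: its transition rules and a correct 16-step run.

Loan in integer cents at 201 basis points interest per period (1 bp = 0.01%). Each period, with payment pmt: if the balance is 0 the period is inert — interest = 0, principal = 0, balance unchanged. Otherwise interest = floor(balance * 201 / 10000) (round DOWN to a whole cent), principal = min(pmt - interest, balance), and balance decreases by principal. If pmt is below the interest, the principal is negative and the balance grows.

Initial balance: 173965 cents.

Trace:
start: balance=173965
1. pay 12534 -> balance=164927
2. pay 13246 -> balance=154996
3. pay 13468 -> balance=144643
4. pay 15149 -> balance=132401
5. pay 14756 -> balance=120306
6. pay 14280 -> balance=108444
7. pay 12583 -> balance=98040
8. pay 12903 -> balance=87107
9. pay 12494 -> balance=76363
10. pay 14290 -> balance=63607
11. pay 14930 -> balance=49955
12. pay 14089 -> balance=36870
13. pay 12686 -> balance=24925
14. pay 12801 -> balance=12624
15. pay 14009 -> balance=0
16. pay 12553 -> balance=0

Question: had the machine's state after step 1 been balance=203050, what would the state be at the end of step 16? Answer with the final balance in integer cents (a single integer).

37676

state after step 1 := balance=203050
2. pay 13246 -> balance=193885
3. pay 13468 -> balance=184314
4. pay 15149 -> balance=172869
5. pay 14756 -> balance=161587
6. pay 14280 -> balance=150554
7. pay 12583 -> balance=140997
8. pay 12903 -> balance=130928
9. pay 12494 -> balance=121065
10. pay 14290 -> balance=109208
11. pay 14930 -> balance=96473
12. pay 14089 -> balance=84323
13. pay 12686 -> balance=73331
14. pay 12801 -> balance=62003
15. pay 14009 -> balance=49240
16. pay 12553 -> balance=37676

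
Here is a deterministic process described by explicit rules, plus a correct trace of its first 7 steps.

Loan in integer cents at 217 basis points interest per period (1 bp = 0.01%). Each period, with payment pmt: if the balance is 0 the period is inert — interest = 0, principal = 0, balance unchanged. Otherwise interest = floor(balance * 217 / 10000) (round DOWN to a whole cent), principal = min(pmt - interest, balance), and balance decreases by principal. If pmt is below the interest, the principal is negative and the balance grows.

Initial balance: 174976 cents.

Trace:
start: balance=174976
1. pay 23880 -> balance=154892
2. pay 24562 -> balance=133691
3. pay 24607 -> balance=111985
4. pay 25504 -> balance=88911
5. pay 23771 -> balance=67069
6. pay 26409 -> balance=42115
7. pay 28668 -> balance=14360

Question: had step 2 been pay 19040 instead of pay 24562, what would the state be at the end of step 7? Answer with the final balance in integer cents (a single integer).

(re-executing from step 2 with the substitution; state before step 2: balance=154892)
2. pay 19040 -> balance=139213
3. pay 24607 -> balance=117626
4. pay 25504 -> balance=94674
5. pay 23771 -> balance=72957
6. pay 26409 -> balance=48131
7. pay 28668 -> balance=20507

20507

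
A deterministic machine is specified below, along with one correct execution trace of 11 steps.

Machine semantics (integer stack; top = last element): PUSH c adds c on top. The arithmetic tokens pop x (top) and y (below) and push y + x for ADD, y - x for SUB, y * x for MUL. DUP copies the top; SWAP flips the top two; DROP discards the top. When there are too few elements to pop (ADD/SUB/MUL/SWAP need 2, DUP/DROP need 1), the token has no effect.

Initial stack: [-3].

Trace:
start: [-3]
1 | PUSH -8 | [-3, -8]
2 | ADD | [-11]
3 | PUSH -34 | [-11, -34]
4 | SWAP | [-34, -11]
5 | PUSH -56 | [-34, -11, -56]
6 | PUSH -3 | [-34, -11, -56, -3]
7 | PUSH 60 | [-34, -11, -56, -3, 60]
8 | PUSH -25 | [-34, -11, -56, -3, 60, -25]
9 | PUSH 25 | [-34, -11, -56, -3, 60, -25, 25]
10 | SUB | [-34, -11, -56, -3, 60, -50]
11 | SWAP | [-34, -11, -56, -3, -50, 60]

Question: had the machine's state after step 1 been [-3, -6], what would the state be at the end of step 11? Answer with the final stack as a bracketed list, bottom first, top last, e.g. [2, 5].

[-34, -9, -56, -3, -50, 60]

state after step 1 := [-3, -6]
2 | ADD | [-9]
3 | PUSH -34 | [-9, -34]
4 | SWAP | [-34, -9]
5 | PUSH -56 | [-34, -9, -56]
6 | PUSH -3 | [-34, -9, -56, -3]
7 | PUSH 60 | [-34, -9, -56, -3, 60]
8 | PUSH -25 | [-34, -9, -56, -3, 60, -25]
9 | PUSH 25 | [-34, -9, -56, -3, 60, -25, 25]
10 | SUB | [-34, -9, -56, -3, 60, -50]
11 | SWAP | [-34, -9, -56, -3, -50, 60]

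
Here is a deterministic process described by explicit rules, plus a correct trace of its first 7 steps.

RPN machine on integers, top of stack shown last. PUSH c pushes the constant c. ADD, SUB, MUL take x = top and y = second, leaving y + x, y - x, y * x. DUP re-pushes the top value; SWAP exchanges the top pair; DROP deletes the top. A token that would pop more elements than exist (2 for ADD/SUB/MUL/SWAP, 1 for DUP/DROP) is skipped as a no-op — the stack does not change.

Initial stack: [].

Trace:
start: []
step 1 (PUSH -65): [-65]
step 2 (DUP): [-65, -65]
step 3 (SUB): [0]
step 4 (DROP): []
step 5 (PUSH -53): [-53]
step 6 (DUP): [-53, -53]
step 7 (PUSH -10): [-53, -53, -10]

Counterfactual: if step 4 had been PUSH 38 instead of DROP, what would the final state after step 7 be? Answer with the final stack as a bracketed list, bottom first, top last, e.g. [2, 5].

(re-executing from step 4 with the substitution; state before step 4: [0])
step 4 (PUSH 38): [0, 38]
step 5 (PUSH -53): [0, 38, -53]
step 6 (DUP): [0, 38, -53, -53]
step 7 (PUSH -10): [0, 38, -53, -53, -10]

[0, 38, -53, -53, -10]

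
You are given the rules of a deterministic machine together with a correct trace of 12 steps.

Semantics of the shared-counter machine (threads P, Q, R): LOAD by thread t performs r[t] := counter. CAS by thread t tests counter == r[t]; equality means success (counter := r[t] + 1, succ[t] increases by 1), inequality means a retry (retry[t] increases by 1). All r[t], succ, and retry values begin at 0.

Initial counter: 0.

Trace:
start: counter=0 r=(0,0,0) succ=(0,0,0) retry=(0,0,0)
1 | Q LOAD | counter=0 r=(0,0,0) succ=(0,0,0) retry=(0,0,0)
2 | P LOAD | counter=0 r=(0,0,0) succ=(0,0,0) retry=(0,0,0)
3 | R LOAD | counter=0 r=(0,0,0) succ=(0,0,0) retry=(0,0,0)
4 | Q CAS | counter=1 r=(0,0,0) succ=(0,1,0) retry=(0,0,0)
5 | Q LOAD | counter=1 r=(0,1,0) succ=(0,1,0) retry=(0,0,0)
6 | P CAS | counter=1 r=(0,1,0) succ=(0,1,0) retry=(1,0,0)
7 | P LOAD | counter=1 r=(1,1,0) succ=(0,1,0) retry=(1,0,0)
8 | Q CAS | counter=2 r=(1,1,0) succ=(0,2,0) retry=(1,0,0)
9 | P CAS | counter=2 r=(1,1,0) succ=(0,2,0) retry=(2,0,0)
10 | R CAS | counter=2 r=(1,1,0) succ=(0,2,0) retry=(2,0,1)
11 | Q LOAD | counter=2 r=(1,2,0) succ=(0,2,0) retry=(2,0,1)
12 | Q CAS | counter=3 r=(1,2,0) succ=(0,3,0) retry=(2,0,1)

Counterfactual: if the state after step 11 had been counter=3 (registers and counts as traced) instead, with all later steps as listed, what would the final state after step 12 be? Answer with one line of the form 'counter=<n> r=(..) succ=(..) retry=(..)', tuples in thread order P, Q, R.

counter=3 r=(1,2,0) succ=(0,2,0) retry=(2,1,1)

state after step 11 := counter=3 r=(1,2,0) succ=(0,2,0) retry=(2,0,1)
12 | Q CAS | counter=3 r=(1,2,0) succ=(0,2,0) retry=(2,1,1)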